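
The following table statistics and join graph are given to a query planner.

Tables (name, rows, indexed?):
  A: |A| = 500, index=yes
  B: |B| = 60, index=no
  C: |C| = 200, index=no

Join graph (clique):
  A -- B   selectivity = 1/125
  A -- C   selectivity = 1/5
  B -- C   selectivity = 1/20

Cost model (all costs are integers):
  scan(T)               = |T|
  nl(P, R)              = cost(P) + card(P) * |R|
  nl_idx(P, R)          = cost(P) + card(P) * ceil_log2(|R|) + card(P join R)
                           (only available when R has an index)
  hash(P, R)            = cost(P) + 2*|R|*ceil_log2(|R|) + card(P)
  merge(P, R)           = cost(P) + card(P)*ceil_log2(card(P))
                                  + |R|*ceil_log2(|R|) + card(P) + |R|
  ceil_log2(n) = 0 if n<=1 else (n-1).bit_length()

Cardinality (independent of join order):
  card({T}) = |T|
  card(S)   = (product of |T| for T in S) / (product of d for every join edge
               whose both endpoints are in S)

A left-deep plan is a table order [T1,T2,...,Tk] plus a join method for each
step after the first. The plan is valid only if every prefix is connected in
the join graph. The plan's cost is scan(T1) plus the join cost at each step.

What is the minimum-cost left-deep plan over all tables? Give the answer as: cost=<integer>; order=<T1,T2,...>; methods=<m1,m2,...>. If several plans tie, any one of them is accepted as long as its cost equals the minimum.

Selinger DP (subsets sized 1..n):
  {A}: scan cost=500, card=500
  {B}: scan cost=60, card=60
  {C}: scan cost=200, card=200
  {AB}: card=240; try (A,nl_idx)→840, (B,hash)→1720, (A,merge)→5480, (B,merge)→5920, (A,hash)→9120, (A,nl)→30060 …(+1); best=840 via (A,nl_idx)
  {AC}: card=20000; try (C,hash)→4200, (A,merge)→7000, (C,merge)→7300, (A,hash)→9400, (A,nl_idx)→22000, (A,nl)→100200 …(+1); best=4200 via (C,hash)
  {BC}: card=600; try (B,hash)→1120, (C,merge)→2280, (B,merge)→2420, (C,hash)→3320, (C,nl)→12060, (B,nl)→12200; best=1120 via (B,hash)
  {ABC}: card=480; try (C,hash)→4280, (C,merge)→4800, (A,nl_idx)→7000, (A,hash)→10720, (A,merge)→12720, (B,hash)→24920 …(+4); best=4280 via (C,hash)

cost=4280; order=B,A,C; methods=nl_idx,hash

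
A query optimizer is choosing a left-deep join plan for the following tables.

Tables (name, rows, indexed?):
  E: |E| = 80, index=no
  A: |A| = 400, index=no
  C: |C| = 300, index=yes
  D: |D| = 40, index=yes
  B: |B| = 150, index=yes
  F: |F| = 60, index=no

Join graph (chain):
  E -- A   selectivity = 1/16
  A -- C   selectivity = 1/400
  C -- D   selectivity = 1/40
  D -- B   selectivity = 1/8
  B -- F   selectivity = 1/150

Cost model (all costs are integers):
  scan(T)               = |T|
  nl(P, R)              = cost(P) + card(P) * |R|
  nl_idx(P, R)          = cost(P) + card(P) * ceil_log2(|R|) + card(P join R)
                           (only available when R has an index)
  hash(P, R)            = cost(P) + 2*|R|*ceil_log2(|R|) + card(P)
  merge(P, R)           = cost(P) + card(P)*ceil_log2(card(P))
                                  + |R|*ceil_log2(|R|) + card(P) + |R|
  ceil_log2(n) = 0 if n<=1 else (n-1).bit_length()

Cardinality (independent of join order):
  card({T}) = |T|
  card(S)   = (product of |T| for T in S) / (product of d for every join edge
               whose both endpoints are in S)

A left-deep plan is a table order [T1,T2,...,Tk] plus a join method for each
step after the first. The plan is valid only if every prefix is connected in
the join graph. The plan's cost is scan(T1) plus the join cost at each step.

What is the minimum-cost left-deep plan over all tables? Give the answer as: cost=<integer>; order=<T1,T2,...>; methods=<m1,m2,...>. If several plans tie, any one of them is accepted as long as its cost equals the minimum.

cost=17495; order=A,C,D,B,F,E; methods=nl_idx,hash,hash,hash,hash

Selinger DP (subsets sized 1..n):
  {E}: scan cost=80, card=80
  {A}: scan cost=400, card=400
  {C}: scan cost=300, card=300
  {D}: scan cost=40, card=40
  {B}: scan cost=150, card=150
  {F}: scan cost=60, card=60
  {AE}: card=2000; try (E,hash)→1920, (A,merge)→4720, (E,merge)→5040, (A,hash)→7360, (A,nl)→32080, (E,nl)→32400; best=1920 via (E,hash)
  {AC}: card=300; try (C,nl_idx)→4300, (C,hash)→6200, (A,merge)→7300, (C,merge)→7400, (A,hash)→7800, (A,nl)→120300 …(+1); best=4300 via (C,nl_idx)
  {CD}: card=300; try (C,nl_idx)→700, (D,hash)→1080, (D,nl_idx)→2400, (C,merge)→3320, (D,merge)→3580, (C,hash)→5480 …(+2); best=700 via (C,nl_idx)
  {BD}: card=750; try (D,hash)→780, (B,nl_idx)→1110, (B,merge)→1670, (D,merge)→1780, (D,nl_idx)→1800, (B,hash)→2480 …(+2); best=780 via (D,hash)
  {BF}: card=60; try (B,nl_idx)→600, (F,hash)→1020, (B,merge)→1830, (F,merge)→1920, (B,hash)→2520, (B,nl)→9060 …(+1); best=600 via (B,nl_idx)
  {ACE}: card=1500; try (E,hash)→5720, (E,merge)→7940, (C,hash)→9320, (C,nl_idx)→21420, (E,nl)→28300, (C,merge)→28920 …(+1); best=5720 via (E,hash)
  {ACD}: card=300; try (D,hash)→5080, (D,nl_idx)→6400, (D,merge)→7580, (A,merge)→7700, (A,hash)→8200, (D,nl)→16300 …(+1); best=5080 via (D,hash)
  {BCD}: card=5625; try (B,hash)→3400, (B,merge)→5050, (C,hash)→6930, (B,nl_idx)→8725, (C,merge)→12030, (C,nl_idx)→13155 …(+2); best=3400 via (B,hash)
  {BDF}: card=300; try (D,hash)→1140, (D,nl_idx)→1260, (D,merge)→1300, (F,hash)→2250, (D,nl)→3000, (F,merge)→9450 …(+1); best=1140 via (D,hash)
  {ACDE}: card=1500; try (E,hash)→6500, (D,hash)→7700, (E,merge)→8720, (D,nl_idx)→16220, (D,merge)→24000, (E,nl)→29080 …(+1); best=6500 via (E,hash)
  {ABCD}: card=5625; try (B,hash)→7780, (B,merge)→9430, (B,nl_idx)→13105, (A,hash)→16225, (B,nl)→50080, (A,merge)→86150 …(+1); best=7780 via (B,hash)
  {BCDF}: card=2250; try (C,nl_idx)→6090, (C,hash)→6840, (C,merge)→7140, (F,hash)→9745, (F,merge)→82570, (C,nl)→91140 …(+1); best=6090 via (C,nl_idx)
  {ABCDE}: card=28125; try (B,hash)→10400, (E,hash)→14525, (B,merge)→25850, (B,nl_idx)→46625, (E,merge)→87170, (B,nl)→231500 …(+1); best=10400 via (B,hash)
  {ABCDF}: card=2250; try (F,hash)→14125, (A,hash)→15540, (A,merge)→39340, (F,merge)→86950, (F,nl)→345280, (A,nl)→906090; best=14125 via (F,hash)
  {ABCDEF}: card=11250; try (E,hash)→17495, (F,hash)→39245, (E,merge)→44015, (E,nl)→194125, (F,merge)→460820, (F,nl)→1697900; best=17495 via (E,hash)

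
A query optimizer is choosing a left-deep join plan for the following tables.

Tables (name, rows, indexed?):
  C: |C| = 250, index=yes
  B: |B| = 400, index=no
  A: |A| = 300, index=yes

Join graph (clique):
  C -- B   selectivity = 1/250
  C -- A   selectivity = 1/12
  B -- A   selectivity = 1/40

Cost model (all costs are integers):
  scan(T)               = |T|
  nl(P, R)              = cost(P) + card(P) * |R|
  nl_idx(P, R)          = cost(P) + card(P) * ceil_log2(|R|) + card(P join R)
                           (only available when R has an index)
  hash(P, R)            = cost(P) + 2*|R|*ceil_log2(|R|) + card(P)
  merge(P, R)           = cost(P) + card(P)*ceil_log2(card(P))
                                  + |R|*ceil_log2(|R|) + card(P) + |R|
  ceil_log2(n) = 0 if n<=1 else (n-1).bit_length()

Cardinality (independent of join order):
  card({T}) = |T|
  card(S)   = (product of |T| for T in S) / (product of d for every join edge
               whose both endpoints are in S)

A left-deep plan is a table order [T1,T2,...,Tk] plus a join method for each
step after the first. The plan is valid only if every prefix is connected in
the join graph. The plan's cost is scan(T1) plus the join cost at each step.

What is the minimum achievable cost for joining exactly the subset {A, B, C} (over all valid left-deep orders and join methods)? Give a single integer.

7850

Selinger DP over subsets of {A,B,C}:
  {C}: scan cost=250, card=250
  {B}: scan cost=400, card=400
  {A}: scan cost=300, card=300
  {BC}: card=400; try (C,nl_idx)→4000, (C,hash)→4800, (B,merge)→6500, (C,merge)→6650, (B,hash)→7700, (B,nl)→100250 …(+1); best=4000 via (C,nl_idx)
  {AC}: card=6250; try (C,hash)→4600, (A,merge)→5500, (C,merge)→5550, (A,hash)→5900, (A,nl_idx)→8750, (C,nl_idx)→8950 …(+2); best=4600 via (C,hash)
  {AB}: card=3000; try (A,hash)→6200, (A,nl_idx)→7000, (B,merge)→7300, (A,merge)→7400, (B,hash)→7800, (B,nl)→120300 …(+1); best=6200 via (A,hash)
  {ABC}: card=250; try (A,nl_idx)→7850, (A,hash)→9800, (A,merge)→11000, (C,hash)→13200, (B,hash)→18050, (C,nl_idx)→30450 …(+5); best=7850 via (A,nl_idx)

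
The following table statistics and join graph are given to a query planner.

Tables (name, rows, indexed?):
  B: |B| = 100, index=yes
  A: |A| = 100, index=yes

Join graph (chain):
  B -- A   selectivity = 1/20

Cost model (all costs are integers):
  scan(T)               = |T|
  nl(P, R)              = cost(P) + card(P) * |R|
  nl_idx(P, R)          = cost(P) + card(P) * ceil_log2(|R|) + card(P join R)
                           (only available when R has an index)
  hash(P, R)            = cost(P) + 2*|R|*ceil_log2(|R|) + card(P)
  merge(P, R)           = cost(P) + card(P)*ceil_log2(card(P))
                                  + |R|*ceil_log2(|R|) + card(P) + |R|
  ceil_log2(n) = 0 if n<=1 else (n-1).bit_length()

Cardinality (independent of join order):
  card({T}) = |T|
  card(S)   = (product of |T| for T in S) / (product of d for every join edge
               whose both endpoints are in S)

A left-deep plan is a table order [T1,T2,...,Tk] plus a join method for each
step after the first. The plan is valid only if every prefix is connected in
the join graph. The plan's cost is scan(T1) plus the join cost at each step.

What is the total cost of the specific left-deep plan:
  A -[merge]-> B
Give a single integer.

1700

step 1: scan A: cost=100, card=100
step 2: join B via merge
    card(P join B) = 100*100/(20) = 500
    cost = 100 + 100*7 + 100*7 + 100 + 100 = 1700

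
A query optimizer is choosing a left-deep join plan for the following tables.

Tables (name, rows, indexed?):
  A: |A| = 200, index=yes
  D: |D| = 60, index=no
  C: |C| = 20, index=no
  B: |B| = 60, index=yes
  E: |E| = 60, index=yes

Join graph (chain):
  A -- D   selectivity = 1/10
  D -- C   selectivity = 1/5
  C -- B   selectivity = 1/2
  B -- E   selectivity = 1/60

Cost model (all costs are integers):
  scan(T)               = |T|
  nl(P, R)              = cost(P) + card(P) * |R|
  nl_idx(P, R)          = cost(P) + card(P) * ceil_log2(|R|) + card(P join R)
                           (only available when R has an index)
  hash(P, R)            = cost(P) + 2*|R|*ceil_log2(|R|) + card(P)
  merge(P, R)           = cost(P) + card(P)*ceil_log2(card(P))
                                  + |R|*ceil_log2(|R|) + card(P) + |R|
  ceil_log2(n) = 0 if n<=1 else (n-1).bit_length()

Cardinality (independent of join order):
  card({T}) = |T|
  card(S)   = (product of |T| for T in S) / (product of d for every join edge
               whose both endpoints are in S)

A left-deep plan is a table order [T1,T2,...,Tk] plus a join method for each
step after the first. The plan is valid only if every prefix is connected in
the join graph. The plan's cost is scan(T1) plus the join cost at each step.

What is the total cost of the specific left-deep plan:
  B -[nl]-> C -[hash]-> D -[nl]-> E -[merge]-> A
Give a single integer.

step 1: scan B: cost=60, card=60
step 2: join C via nl
    card(P join C) = 60*20/(2) = 600
    cost = 60 + 60*20 = 1260
step 3: join D via hash
    card(P join D) = 600*60/(5) = 7200
    cost = 1260 + 2*60*6 + 600 = 2580
step 4: join E via nl
    card(P join E) = 7200*60/(60) = 7200
    cost = 2580 + 7200*60 = 434580
step 5: join A via merge
    card(P join A) = 7200*200/(10) = 144000
    cost = 434580 + 7200*13 + 200*8 + 7200 + 200 = 537180

537180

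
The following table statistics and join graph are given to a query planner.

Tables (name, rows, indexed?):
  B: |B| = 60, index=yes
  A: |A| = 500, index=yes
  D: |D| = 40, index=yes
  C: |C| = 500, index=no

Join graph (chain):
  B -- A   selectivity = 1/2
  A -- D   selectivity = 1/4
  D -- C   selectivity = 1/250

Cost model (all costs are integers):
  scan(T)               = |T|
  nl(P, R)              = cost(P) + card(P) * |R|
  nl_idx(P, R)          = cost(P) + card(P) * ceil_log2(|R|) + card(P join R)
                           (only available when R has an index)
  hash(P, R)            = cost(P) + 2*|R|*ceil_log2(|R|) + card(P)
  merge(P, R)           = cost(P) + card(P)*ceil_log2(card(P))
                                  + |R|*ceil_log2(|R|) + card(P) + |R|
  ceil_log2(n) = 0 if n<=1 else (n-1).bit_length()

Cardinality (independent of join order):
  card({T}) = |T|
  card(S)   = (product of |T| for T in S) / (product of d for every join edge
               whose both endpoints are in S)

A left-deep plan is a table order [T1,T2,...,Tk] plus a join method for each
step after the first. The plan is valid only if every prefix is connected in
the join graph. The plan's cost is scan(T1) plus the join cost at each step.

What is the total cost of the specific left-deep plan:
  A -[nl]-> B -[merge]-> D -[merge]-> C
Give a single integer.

step 1: scan A: cost=500, card=500
step 2: join B via nl
    card(P join B) = 500*60/(2) = 15000
    cost = 500 + 500*60 = 30500
step 3: join D via merge
    card(P join D) = 15000*40/(4) = 150000
    cost = 30500 + 15000*14 + 40*6 + 15000 + 40 = 255780
step 4: join C via merge
    card(P join C) = 150000*500/(250) = 300000
    cost = 255780 + 150000*18 + 500*9 + 150000 + 500 = 3110780

3110780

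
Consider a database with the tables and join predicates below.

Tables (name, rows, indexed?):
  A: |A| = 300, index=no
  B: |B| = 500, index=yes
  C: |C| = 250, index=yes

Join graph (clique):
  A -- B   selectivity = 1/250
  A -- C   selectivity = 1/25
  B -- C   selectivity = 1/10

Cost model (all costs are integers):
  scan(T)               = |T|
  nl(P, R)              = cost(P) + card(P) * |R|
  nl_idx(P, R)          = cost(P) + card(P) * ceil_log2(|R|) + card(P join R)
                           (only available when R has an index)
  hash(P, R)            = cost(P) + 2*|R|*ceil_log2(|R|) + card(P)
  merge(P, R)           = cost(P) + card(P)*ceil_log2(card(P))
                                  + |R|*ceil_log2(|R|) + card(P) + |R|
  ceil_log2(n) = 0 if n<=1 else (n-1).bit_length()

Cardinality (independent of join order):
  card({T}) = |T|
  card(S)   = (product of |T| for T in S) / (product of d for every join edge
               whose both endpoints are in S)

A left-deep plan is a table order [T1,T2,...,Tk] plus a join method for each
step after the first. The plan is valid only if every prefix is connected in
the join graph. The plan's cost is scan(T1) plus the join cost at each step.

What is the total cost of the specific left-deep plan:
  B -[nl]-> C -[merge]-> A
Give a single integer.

316000

step 1: scan B: cost=500, card=500
step 2: join C via nl
    card(P join C) = 500*250/(10) = 12500
    cost = 500 + 500*250 = 125500
step 3: join A via merge
    card(P join A) = 12500*300/(250*25) = 600
    cost = 125500 + 12500*14 + 300*9 + 12500 + 300 = 316000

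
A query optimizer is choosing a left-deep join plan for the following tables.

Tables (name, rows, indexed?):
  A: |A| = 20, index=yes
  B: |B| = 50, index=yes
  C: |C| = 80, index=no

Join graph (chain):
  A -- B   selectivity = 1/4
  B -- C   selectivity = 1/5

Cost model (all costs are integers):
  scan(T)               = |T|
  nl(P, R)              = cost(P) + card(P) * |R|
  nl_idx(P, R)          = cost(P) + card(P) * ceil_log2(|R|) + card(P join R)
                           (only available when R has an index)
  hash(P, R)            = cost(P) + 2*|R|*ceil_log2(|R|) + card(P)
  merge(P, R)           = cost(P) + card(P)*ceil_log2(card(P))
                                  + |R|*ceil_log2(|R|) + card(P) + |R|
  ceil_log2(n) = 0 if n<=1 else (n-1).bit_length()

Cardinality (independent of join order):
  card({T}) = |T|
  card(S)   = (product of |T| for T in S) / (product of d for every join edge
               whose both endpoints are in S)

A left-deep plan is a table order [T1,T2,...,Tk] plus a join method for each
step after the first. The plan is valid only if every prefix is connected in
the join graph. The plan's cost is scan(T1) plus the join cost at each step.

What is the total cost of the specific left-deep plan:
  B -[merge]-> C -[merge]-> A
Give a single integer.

9960

step 1: scan B: cost=50, card=50
step 2: join C via merge
    card(P join C) = 50*80/(5) = 800
    cost = 50 + 50*6 + 80*7 + 50 + 80 = 1040
step 3: join A via merge
    card(P join A) = 800*20/(4) = 4000
    cost = 1040 + 800*10 + 20*5 + 800 + 20 = 9960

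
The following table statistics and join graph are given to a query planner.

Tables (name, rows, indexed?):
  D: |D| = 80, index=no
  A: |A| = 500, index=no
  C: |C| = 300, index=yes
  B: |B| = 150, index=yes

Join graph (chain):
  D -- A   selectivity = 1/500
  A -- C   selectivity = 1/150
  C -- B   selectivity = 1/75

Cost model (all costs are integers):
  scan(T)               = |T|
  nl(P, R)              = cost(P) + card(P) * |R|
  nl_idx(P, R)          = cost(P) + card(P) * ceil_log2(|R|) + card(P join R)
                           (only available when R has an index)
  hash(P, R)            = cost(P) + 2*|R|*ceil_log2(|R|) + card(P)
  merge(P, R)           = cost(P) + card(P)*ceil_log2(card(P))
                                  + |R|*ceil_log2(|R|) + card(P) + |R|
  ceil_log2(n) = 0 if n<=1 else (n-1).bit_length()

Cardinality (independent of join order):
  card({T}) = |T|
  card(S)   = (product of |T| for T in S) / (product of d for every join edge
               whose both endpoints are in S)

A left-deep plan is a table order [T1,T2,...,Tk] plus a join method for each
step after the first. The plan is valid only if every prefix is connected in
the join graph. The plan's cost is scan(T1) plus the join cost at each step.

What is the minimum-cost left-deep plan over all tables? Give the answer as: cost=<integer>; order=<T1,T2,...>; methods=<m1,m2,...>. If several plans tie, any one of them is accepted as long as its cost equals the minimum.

cost=4600; order=A,D,C,B; methods=hash,nl_idx,nl_idx

Selinger DP (subsets sized 1..n):
  {D}: scan cost=80, card=80
  {A}: scan cost=500, card=500
  {C}: scan cost=300, card=300
  {B}: scan cost=150, card=150
  {AD}: card=80; try (D,hash)→2120, (A,merge)→5720, (D,merge)→6140, (A,hash)→9160, (A,nl)→40080, (D,nl)→40500; best=2120 via (D,hash)
  {AC}: card=1000; try (C,nl_idx)→6000, (C,hash)→6400, (A,merge)→8300, (C,merge)→8500, (A,hash)→9600, (A,nl)→150300 …(+1); best=6000 via (C,nl_idx)
  {BC}: card=600; try (C,nl_idx)→2100, (B,hash)→3000, (B,nl_idx)→3300, (C,merge)→4500, (B,merge)→4650, (C,hash)→5700 …(+2); best=2100 via (C,nl_idx)
  {ACD}: card=160; try (C,nl_idx)→3000, (C,merge)→5760, (C,hash)→7600, (D,hash)→8120, (D,merge)→17640, (C,nl)→26120 …(+1); best=3000 via (C,nl_idx)
  {ABC}: card=2000; try (B,hash)→9400, (A,hash)→11700, (A,merge)→13700, (B,nl_idx)→16000, (B,merge)→18350, (B,nl)→156000 …(+1); best=9400 via (B,hash)
  {ABCD}: card=320; try (B,nl_idx)→4600, (B,hash)→5560, (B,merge)→5790, (D,hash)→12520, (B,nl)→27000, (D,merge)→34040 …(+1); best=4600 via (B,nl_idx)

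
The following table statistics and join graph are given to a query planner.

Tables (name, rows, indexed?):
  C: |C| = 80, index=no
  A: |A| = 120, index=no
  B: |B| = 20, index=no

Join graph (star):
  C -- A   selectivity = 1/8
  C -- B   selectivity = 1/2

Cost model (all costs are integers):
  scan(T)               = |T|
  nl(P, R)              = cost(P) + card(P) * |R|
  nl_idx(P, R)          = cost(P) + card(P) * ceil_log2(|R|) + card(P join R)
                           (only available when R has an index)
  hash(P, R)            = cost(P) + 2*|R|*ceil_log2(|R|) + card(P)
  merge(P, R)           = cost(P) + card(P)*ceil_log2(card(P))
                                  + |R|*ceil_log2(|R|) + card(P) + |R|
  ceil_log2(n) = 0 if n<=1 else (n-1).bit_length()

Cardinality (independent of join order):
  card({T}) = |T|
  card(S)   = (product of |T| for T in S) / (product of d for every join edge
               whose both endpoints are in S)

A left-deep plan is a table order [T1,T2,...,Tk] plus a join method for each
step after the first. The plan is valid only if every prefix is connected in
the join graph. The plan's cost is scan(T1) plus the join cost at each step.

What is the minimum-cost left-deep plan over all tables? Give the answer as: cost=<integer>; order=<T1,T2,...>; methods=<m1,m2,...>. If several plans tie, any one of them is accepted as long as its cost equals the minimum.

Selinger DP (subsets sized 1..n):
  {C}: scan cost=80, card=80
  {A}: scan cost=120, card=120
  {B}: scan cost=20, card=20
  {AC}: card=1200; try (C,hash)→1360, (A,merge)→1680, (C,merge)→1720, (A,hash)→1840, (A,nl)→9680, (C,nl)→9720; best=1360 via (C,hash)
  {BC}: card=800; try (B,hash)→360, (C,merge)→780, (B,merge)→840, (C,hash)→1160, (C,nl)→1620, (B,nl)→1680; best=360 via (B,hash)
  {ABC}: card=12000; try (B,hash)→2760, (A,hash)→2840, (A,merge)→10120, (B,merge)→15880, (B,nl)→25360, (A,nl)→96360; best=2760 via (B,hash)

cost=2760; order=A,C,B; methods=hash,hash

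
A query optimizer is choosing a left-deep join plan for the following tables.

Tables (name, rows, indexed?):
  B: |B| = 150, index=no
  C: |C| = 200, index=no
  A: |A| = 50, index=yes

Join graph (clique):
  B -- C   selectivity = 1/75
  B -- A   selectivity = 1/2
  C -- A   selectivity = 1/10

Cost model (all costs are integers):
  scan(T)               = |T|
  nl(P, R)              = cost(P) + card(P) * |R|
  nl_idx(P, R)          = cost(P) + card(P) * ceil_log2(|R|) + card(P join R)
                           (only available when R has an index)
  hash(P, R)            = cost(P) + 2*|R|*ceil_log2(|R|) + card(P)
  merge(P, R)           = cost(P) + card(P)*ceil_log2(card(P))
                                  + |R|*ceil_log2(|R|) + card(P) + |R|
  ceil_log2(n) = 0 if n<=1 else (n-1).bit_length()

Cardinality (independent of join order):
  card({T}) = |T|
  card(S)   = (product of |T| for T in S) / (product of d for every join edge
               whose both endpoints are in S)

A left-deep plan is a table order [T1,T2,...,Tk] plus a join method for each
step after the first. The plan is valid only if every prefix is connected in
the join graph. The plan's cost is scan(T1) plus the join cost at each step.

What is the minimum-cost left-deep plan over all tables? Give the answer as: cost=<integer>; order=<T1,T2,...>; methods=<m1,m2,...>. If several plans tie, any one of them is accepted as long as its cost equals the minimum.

Selinger DP (subsets sized 1..n):
  {B}: scan cost=150, card=150
  {C}: scan cost=200, card=200
  {A}: scan cost=50, card=50
  {BC}: card=400; try (B,hash)→2800, (C,merge)→3300, (B,merge)→3350, (C,hash)→3500, (C,nl)→30150, (B,nl)→30200; best=2800 via (B,hash)
  {AB}: card=3750; try (A,hash)→900, (B,merge)→1750, (A,merge)→1850, (B,hash)→2500, (A,nl_idx)→4800, (B,nl)→7550 …(+1); best=900 via (A,hash)
  {AC}: card=1000; try (A,hash)→1000, (C,merge)→2200, (A,merge)→2350, (A,nl_idx)→2400, (C,hash)→3300, (C,nl)→10050 …(+1); best=1000 via (A,hash)
  {ABC}: card=1000; try (A,hash)→3800, (B,hash)→4400, (A,nl_idx)→6200, (A,merge)→7150, (C,hash)→7850, (B,merge)→13350 …(+4); best=3800 via (A,hash)

cost=3800; order=C,B,A; methods=hash,hash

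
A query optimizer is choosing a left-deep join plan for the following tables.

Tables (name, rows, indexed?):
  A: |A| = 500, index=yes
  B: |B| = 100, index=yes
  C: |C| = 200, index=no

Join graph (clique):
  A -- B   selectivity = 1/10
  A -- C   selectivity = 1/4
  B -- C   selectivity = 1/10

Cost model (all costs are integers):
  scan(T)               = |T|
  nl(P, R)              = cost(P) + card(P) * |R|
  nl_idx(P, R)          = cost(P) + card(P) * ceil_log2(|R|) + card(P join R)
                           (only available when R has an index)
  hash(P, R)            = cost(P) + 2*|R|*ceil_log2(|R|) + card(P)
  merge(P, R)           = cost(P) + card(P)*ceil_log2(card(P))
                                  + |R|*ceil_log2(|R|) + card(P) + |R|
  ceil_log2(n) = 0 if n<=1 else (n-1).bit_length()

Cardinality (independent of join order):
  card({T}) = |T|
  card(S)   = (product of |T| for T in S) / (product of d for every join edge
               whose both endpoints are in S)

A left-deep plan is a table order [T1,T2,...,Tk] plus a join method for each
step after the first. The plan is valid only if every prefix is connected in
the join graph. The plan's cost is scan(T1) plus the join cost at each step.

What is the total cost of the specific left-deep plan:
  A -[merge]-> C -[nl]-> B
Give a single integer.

step 1: scan A: cost=500, card=500
step 2: join C via merge
    card(P join C) = 500*200/(4) = 25000
    cost = 500 + 500*9 + 200*8 + 500 + 200 = 7300
step 3: join B via nl
    card(P join B) = 25000*100/(10*10) = 25000
    cost = 7300 + 25000*100 = 2507300

2507300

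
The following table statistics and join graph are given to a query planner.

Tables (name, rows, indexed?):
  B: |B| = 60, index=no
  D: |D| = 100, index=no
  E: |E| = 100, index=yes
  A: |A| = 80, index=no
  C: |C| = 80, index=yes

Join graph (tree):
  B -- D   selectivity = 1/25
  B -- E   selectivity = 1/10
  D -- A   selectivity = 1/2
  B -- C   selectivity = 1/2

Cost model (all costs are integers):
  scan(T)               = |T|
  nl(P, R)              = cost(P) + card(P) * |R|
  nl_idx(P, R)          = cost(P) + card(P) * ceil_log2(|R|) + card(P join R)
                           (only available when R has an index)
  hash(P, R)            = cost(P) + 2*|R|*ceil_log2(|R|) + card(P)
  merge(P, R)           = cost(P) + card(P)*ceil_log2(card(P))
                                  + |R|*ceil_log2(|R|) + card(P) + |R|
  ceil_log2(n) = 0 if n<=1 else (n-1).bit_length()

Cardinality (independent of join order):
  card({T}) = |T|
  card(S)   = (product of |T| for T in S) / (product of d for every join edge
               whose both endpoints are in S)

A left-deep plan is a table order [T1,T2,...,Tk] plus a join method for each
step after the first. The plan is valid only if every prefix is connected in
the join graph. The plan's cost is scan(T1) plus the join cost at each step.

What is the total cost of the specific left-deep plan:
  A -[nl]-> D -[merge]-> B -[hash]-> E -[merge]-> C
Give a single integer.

step 1: scan A: cost=80, card=80
step 2: join D via nl
    card(P join D) = 80*100/(2) = 4000
    cost = 80 + 80*100 = 8080
step 3: join B via merge
    card(P join B) = 4000*60/(25) = 9600
    cost = 8080 + 4000*12 + 60*6 + 4000 + 60 = 60500
step 4: join E via hash
    card(P join E) = 9600*100/(10) = 96000
    cost = 60500 + 2*100*7 + 9600 = 71500
step 5: join C via merge
    card(P join C) = 96000*80/(2) = 3840000
    cost = 71500 + 96000*17 + 80*7 + 96000 + 80 = 1800140

1800140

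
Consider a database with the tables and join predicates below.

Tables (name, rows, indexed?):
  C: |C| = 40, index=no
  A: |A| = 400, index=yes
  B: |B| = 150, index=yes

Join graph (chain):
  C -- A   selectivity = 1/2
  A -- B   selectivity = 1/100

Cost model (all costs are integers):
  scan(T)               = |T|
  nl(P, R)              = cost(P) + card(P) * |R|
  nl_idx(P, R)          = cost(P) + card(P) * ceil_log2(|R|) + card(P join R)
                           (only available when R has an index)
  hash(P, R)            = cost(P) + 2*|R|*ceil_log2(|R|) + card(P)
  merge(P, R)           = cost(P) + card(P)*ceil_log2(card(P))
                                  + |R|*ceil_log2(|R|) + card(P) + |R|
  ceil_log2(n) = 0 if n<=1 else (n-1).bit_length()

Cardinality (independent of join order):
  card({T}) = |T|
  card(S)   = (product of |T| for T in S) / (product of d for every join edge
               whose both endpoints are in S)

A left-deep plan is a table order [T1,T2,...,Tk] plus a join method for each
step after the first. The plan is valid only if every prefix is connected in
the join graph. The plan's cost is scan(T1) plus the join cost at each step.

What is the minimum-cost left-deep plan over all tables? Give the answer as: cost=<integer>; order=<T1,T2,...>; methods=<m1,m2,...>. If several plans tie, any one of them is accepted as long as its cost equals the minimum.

Selinger DP (subsets sized 1..n):
  {C}: scan cost=40, card=40
  {A}: scan cost=400, card=400
  {B}: scan cost=150, card=150
  {AC}: card=8000; try (C,hash)→1280, (A,merge)→4320, (C,merge)→4680, (A,hash)→7280, (A,nl_idx)→8400, (A,nl)→16040 …(+1); best=1280 via (C,hash)
  {AB}: card=600; try (A,nl_idx)→2100, (B,hash)→3200, (B,nl_idx)→4200, (A,merge)→5500, (B,merge)→5750, (A,hash)→7500 …(+2); best=2100 via (A,nl_idx)
  {ABC}: card=12000; try (C,hash)→3180, (C,merge)→8980, (B,hash)→11680, (C,nl)→26100, (B,nl_idx)→77280, (B,merge)→114630 …(+1); best=3180 via (C,hash)

cost=3180; order=B,A,C; methods=nl_idx,hash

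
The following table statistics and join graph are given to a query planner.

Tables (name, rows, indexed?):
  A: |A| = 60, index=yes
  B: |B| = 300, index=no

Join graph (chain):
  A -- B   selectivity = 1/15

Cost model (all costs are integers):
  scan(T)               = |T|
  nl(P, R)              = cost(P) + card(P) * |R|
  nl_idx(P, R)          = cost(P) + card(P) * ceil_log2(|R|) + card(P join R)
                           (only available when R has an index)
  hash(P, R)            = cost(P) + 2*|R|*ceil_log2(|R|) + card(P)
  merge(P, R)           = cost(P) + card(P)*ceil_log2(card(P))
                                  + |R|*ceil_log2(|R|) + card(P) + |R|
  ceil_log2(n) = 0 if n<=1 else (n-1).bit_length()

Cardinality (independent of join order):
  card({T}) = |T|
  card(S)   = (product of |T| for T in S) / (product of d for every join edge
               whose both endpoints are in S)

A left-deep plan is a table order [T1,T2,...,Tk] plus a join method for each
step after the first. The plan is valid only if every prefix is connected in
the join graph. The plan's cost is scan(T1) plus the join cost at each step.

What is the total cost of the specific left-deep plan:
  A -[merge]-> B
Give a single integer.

3480

step 1: scan A: cost=60, card=60
step 2: join B via merge
    card(P join B) = 60*300/(15) = 1200
    cost = 60 + 60*6 + 300*9 + 60 + 300 = 3480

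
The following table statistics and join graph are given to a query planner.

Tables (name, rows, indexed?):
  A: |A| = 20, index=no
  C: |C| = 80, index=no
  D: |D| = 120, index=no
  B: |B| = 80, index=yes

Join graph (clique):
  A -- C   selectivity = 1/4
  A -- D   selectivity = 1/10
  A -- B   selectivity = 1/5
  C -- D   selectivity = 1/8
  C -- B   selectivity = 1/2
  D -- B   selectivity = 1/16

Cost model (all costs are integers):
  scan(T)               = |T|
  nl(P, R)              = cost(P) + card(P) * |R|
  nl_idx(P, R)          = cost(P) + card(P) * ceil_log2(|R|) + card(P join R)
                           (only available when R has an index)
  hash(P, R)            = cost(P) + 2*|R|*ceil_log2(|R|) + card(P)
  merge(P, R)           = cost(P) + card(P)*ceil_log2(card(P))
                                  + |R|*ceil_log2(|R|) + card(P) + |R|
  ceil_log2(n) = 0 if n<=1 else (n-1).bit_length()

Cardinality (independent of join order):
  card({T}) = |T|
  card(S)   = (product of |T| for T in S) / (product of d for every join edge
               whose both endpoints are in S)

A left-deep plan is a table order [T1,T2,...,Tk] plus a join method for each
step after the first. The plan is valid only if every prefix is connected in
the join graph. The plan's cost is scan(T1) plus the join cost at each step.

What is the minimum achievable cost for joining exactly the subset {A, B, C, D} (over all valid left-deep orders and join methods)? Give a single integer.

Selinger DP over subsets of {A,B,C,D}:
  {A}: scan cost=20, card=20
  {C}: scan cost=80, card=80
  {D}: scan cost=120, card=120
  {B}: scan cost=80, card=80
  {AC}: card=400; try (A,hash)→360, (C,merge)→780, (A,merge)→840, (C,hash)→1160, (C,nl)→1620, (A,nl)→1680; best=360 via (A,hash)
  {AD}: card=240; try (A,hash)→440, (D,merge)→1100, (A,merge)→1200, (D,hash)→1720, (D,nl)→2420, (A,nl)→2520; best=440 via (A,hash)
  {AB}: card=320; try (A,hash)→360, (B,nl_idx)→480, (B,merge)→780, (A,merge)→840, (B,hash)→1160, (B,nl)→1620 …(+1); best=360 via (A,hash)
  {CD}: card=1200; try (C,hash)→1360, (D,merge)→1680, (C,merge)→1720, (D,hash)→1840, (D,nl)→9680, (C,nl)→9720; best=1360 via (C,hash)
  {BC}: card=3200; try (C,hash)→1280, (B,hash)→1280, (C,merge)→1360, (B,merge)→1360, (B,nl_idx)→3840, (C,nl)→6480 …(+1); best=1280 via (C,hash)
  {BD}: card=600; try (B,hash)→1360, (B,nl_idx)→1560, (D,merge)→1680, (B,merge)→1720, (D,hash)→1840, (D,nl)→9680 …(+1); best=1360 via (B,hash)
  {ACD}: card=600; try (C,hash)→1800, (D,hash)→2440, (A,hash)→2760, (C,merge)→3240, (D,merge)→5320, (A,merge)→15880 …(+3); best=1800 via (C,hash)
  {ABC}: card=3200; try (C,hash)→1800, (B,hash)→1880, (C,merge)→4200, (A,hash)→4680, (B,merge)→5000, (B,nl_idx)→6360 …(+4); best=1800 via (C,hash)
  {ABD}: card=240; try (B,hash)→1800, (A,hash)→2160, (D,hash)→2360, (B,nl_idx)→2360, (B,merge)→3240, (D,merge)→4520 …(+4); best=1800 via (B,hash)
  {BCD}: card=3000; try (C,hash)→3080, (B,hash)→3680, (D,hash)→6160, (C,merge)→8600, (B,nl_idx)→12760, (B,merge)→16400 …(+4); best=3080 via (C,hash)
  {ABCD}: card=300; try (C,hash)→3160, (B,hash)→3520, (C,merge)→4600, (A,hash)→6280, (B,nl_idx)→6300, (D,hash)→6680 …(+7); best=3160 via (C,hash)

3160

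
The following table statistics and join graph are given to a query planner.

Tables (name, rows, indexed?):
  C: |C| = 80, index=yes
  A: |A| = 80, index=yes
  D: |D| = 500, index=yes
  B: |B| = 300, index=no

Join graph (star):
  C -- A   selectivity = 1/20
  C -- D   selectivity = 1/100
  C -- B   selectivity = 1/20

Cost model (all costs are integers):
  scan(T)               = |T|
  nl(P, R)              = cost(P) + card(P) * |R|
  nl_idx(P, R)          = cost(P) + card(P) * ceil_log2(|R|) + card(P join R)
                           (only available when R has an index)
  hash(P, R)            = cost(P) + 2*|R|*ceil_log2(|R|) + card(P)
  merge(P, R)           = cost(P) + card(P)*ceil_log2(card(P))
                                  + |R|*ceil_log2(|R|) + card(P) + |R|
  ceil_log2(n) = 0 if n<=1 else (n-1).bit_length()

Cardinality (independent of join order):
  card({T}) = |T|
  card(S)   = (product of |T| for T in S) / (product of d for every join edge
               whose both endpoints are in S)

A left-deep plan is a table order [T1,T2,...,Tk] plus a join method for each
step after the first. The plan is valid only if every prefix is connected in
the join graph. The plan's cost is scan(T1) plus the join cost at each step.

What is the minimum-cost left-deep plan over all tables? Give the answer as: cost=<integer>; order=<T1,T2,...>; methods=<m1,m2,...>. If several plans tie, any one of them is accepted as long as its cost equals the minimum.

Selinger DP (subsets sized 1..n):
  {C}: scan cost=80, card=80
  {A}: scan cost=80, card=80
  {D}: scan cost=500, card=500
  {B}: scan cost=300, card=300
  {AC}: card=320; try (C,nl_idx)→960, (A,nl_idx)→960, (C,hash)→1280, (A,hash)→1280, (C,merge)→1360, (A,merge)→1360 …(+2); best=960 via (C,nl_idx)
  {CD}: card=400; try (D,nl_idx)→1200, (C,hash)→2120, (C,nl_idx)→4400, (D,merge)→5720, (C,merge)→6140, (D,hash)→9160 …(+2); best=1200 via (D,nl_idx)
  {BC}: card=1200; try (C,hash)→1720, (C,nl_idx)→3600, (B,merge)→3720, (C,merge)→3940, (B,hash)→5560, (B,nl)→24080 …(+1); best=1720 via (C,hash)
  {ACD}: card=1600; try (A,hash)→2720, (D,nl_idx)→5440, (A,nl_idx)→5600, (A,merge)→5840, (D,merge)→9160, (D,hash)→10280 …(+2); best=2720 via (A,hash)
  {ABC}: card=4800; try (A,hash)→4040, (B,hash)→6680, (B,merge)→7160, (A,nl_idx)→14920, (A,merge)→16760, (B,nl)→96960 …(+1); best=4040 via (A,hash)
  {BCD}: card=6000; try (B,hash)→7000, (B,merge)→8200, (D,hash)→11920, (D,nl_idx)→18520, (D,merge)→21120, (B,nl)→121200 …(+1); best=7000 via (B,hash)
  {ABCD}: card=24000; try (B,hash)→9720, (A,hash)→14120, (D,hash)→17840, (B,merge)→24920, (D,nl_idx)→71240, (A,nl_idx)→73000 …(+5); best=9720 via (B,hash)

cost=9720; order=C,D,A,B; methods=nl_idx,hash,hash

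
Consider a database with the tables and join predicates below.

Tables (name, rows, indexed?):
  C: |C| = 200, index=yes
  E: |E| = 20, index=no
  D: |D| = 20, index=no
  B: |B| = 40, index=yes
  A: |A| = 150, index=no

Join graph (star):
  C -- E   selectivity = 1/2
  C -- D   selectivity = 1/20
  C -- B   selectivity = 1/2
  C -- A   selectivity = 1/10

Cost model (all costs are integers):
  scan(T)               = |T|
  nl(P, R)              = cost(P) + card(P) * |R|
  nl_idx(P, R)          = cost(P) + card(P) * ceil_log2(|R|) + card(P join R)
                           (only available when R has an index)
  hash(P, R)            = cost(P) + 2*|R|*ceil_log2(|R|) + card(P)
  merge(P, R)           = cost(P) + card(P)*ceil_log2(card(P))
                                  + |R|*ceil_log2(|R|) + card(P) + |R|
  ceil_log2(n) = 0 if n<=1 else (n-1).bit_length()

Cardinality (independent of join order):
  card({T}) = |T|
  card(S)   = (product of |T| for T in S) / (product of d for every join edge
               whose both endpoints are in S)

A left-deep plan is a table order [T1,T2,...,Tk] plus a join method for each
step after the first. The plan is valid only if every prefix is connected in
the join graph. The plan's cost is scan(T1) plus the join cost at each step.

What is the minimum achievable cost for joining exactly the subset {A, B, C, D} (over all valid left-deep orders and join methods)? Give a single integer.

Selinger DP over subsets of {A,B,C,D}:
  {C}: scan cost=200, card=200
  {D}: scan cost=20, card=20
  {B}: scan cost=40, card=40
  {A}: scan cost=150, card=150
  {CD}: card=200; try (C,nl_idx)→380, (D,hash)→600, (C,merge)→1940, (D,merge)→2120, (C,hash)→3240, (C,nl)→4020 …(+1); best=380 via (C,nl_idx)
  {BC}: card=4000; try (B,hash)→880, (C,merge)→2120, (B,merge)→2280, (C,hash)→3280, (C,nl_idx)→4360, (B,nl_idx)→5400 …(+2); best=880 via (B,hash)
  {AC}: card=3000; try (A,hash)→2800, (C,merge)→3300, (A,merge)→3350, (C,hash)→3500, (C,nl_idx)→4350, (C,nl)→30150 …(+1); best=2800 via (A,hash)
  {BCD}: card=4000; try (B,hash)→1060, (B,merge)→2460, (D,hash)→5080, (B,nl_idx)→5580, (B,nl)→8380, (D,merge)→53000 …(+1); best=1060 via (B,hash)
  {ACD}: card=3000; try (A,hash)→2980, (A,merge)→3530, (D,hash)→6000, (A,nl)→30380, (D,merge)→41920, (D,nl)→62800; best=2980 via (A,hash)
  {ABC}: card=60000; try (B,hash)→6280, (A,hash)→7280, (B,merge)→42080, (A,merge)→54230, (B,nl_idx)→80800, (B,nl)→122800 …(+1); best=6280 via (B,hash)
  {ABCD}: card=60000; try (B,hash)→6460, (A,hash)→7460, (B,merge)→42260, (A,merge)→54410, (D,hash)→66480, (B,nl_idx)→80980 …(+4); best=6460 via (B,hash)

6460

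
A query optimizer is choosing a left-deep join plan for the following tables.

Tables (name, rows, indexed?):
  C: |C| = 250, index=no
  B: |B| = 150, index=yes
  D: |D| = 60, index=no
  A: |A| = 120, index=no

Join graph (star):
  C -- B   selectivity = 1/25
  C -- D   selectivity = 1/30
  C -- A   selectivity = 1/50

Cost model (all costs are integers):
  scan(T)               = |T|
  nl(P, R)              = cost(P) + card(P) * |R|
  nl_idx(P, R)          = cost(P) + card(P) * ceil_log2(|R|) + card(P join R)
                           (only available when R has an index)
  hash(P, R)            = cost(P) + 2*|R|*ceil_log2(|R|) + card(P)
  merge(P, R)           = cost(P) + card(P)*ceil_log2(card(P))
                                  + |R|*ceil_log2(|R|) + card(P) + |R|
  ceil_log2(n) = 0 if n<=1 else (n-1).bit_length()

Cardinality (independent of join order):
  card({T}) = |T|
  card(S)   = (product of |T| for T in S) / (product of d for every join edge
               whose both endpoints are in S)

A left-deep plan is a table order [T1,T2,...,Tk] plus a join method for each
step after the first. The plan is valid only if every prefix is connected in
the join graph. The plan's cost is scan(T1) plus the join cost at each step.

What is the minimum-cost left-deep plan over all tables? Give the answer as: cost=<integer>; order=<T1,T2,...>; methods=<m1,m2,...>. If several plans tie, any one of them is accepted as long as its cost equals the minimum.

cost=7000; order=C,D,A,B; methods=hash,hash,hash

Selinger DP (subsets sized 1..n):
  {C}: scan cost=250, card=250
  {B}: scan cost=150, card=150
  {D}: scan cost=60, card=60
  {A}: scan cost=120, card=120
  {BC}: card=1500; try (B,hash)→2900, (C,merge)→3750, (B,nl_idx)→3750, (B,merge)→3850, (C,hash)→4300, (C,nl)→37650 …(+1); best=2900 via (B,hash)
  {CD}: card=500; try (D,hash)→1220, (C,merge)→2730, (D,merge)→2920, (C,hash)→4120, (C,nl)→15060, (D,nl)→15250; best=1220 via (D,hash)
  {AC}: card=600; try (A,hash)→2180, (C,merge)→3330, (A,merge)→3460, (C,hash)→4240, (C,nl)→30120, (A,nl)→30250; best=2180 via (A,hash)
  {BCD}: card=3000; try (B,hash)→4120, (D,hash)→5120, (B,merge)→7570, (B,nl_idx)→8220, (D,merge)→21320, (B,nl)→76220 …(+1); best=4120 via (B,hash)
  {ABC}: card=3600; try (B,hash)→5180, (A,hash)→6080, (B,merge)→10130, (B,nl_idx)→10580, (A,merge)→21860, (B,nl)→92180 …(+1); best=5180 via (B,hash)
  {ACD}: card=1200; try (A,hash)→3400, (D,hash)→3500, (A,merge)→7180, (D,merge)→9200, (D,nl)→38180, (A,nl)→61220; best=3400 via (A,hash)
  {ABCD}: card=7200; try (B,hash)→7000, (A,hash)→8800, (D,hash)→9500, (B,merge)→19150, (B,nl_idx)→20200, (A,merge)→44080 …(+4); best=7000 via (B,hash)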